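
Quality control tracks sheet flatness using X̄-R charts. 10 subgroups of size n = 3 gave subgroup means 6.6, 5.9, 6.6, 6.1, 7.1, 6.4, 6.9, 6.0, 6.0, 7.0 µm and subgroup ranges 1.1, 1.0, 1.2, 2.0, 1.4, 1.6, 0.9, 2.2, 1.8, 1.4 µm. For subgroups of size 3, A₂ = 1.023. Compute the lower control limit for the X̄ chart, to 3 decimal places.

X̄̄ = (6.6 + 5.9 + 6.6 + 6.1 + 7.1 + 6.4 + 6.9 + 6.0 + 6.0 + 7.0) / 10 = 64.6000 / 10 = 6.4600
R̄ = (1.1 + 1.0 + 1.2 + 2.0 + 1.4 + 1.6 + 0.9 + 2.2 + 1.8 + 1.4) / 10 = 14.6000 / 10 = 1.4600
LCL = X̄̄ − A₂·R̄ = 6.4600 − 1.023 × 1.4600 = 4.9664

4.966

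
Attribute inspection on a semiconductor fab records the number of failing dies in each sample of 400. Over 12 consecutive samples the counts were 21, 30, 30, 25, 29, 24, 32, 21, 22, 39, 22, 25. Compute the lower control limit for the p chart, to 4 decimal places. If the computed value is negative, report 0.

p̄ = Σdᵢ / (k·n) = 320 / (12 × 400) = 0.06667
LCL = p̄ − 3·√(p̄(1−p̄)/n) = 0.06667 − 3 × 0.01247 = 0.02925

0.0293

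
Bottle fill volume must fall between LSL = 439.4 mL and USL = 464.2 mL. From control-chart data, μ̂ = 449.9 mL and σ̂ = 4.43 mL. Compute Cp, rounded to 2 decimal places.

Cp = (USL − LSL) / (6σ̂) = (464.2 − 439.4) / (6 × 4.43) = 24.8000 / 26.5800 = 0.9330

0.93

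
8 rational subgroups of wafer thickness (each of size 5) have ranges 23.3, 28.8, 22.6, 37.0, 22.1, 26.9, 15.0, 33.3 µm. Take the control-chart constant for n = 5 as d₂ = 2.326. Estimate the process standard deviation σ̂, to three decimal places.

11.232

R̄ = (23.3 + 28.8 + 22.6 + 37.0 + 22.1 + 26.9 + 15.0 + 33.3) / 8 = 26.1250
σ̂ = R̄ / d₂ = 26.1250 / 2.326 = 11.2317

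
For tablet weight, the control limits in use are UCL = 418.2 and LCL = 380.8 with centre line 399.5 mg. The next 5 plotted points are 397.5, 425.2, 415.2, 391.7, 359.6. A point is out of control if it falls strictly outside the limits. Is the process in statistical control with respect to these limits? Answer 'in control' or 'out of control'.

Compare each point to [380.8, 418.2]: sample 2 = 425.2 > UCL; sample 5 = 359.6 < LCL.

out of control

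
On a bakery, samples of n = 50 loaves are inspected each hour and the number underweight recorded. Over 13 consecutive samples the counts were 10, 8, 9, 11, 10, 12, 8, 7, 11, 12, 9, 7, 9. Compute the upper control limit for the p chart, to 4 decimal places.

0.3554

p̄ = Σdᵢ / (k·n) = 123 / (13 × 50) = 0.18923
UCL = p̄ + 3·√(p̄(1−p̄)/n) = 0.18923 + 3 × √(0.18923×0.81077/50) = 0.18923 + 3 × 0.05539 = 0.35541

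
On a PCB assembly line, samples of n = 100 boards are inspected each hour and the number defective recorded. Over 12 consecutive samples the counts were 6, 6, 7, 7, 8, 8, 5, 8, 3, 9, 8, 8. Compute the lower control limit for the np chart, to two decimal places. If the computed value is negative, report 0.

0.00

p̄ = Σdᵢ / (k·n) = 83 / (12 × 100) = 0.06917
LCL = np̄ − 3·√(np̄(1−p̄)) = 6.9167 − 3 × 2.5374 = -0.6955 → 0 (negative, so LCL = 0)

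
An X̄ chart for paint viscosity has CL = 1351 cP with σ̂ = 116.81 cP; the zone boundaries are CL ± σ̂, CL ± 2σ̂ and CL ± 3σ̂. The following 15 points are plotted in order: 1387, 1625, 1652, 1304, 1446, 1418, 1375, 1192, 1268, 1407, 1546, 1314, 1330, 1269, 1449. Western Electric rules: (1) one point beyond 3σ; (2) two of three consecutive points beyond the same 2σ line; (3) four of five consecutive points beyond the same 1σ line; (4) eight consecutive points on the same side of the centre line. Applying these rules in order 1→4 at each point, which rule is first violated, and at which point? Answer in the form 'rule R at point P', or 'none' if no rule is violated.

Zone of each point (C = within 1σ̂, B = 1σ̂–2σ̂, A = 2σ̂–3σ̂, * = beyond 3σ̂; sign = side of CL): 1:+C, 2:+A, 3:+A, 4:-C, 5:+C, 6:+C, 7:+C, 8:-B, 9:-C, 10:+C, 11:+B, 12:-C, 13:-C, 14:-C, 15:+C
Rule 2 (two of three consecutive points beyond the same 2σ limit) is satisfied at point 3.

rule 2 at point 3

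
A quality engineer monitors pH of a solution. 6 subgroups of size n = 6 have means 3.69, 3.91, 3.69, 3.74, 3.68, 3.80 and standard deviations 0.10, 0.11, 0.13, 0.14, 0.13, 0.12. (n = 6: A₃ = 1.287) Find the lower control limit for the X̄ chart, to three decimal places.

X̄̄ = (3.69 + 3.91 + 3.69 + 3.74 + 3.68 + 3.80) / 6 = 3.7517
s̄ = (0.10 + 0.11 + 0.13 + 0.14 + 0.13 + 0.12) / 6 = 0.1217
LCL = X̄̄ − A₃·s̄ = 3.7517 − 1.287 × 0.1217 = 3.5951

3.595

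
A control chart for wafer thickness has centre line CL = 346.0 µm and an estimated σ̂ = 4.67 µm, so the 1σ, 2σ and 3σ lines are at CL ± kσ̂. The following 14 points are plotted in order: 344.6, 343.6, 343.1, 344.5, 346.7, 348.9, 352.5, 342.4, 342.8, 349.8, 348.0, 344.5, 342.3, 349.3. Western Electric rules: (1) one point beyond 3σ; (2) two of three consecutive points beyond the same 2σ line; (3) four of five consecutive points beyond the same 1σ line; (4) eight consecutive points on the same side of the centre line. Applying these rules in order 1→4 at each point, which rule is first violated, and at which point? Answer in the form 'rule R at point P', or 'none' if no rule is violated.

none

Zone of each point (C = within 1σ̂, B = 1σ̂–2σ̂, A = 2σ̂–3σ̂, * = beyond 3σ̂; sign = side of CL): 1:-C, 2:-C, 3:-C, 4:-C, 5:+C, 6:+C, 7:+B, 8:-C, 9:-C, 10:+C, 11:+C, 12:-C, 13:-C, 14:+C
No rule fires across all 14 points.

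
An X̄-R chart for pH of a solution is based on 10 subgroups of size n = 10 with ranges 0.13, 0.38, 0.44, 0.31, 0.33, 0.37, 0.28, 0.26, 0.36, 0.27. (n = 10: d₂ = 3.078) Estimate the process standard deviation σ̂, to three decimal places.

0.102

R̄ = (0.13 + 0.38 + 0.44 + 0.31 + 0.33 + 0.37 + 0.28 + 0.26 + 0.36 + 0.27) / 10 = 0.3130
σ̂ = R̄ / d₂ = 0.3130 / 3.078 = 0.1017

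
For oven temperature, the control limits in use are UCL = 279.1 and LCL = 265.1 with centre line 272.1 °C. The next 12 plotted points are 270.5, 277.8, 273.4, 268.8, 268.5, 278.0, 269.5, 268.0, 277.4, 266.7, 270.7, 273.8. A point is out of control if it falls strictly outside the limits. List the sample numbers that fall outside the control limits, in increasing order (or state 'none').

none

All 12 points lie within [265.1, 279.1].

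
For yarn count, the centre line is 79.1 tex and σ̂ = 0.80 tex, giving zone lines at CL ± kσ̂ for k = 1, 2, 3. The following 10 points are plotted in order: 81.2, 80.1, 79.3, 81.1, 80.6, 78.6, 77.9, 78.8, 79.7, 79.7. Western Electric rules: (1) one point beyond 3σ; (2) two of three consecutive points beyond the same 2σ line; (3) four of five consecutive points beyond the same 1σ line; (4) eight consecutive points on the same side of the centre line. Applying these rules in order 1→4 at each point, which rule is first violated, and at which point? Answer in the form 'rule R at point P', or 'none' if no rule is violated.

rule 3 at point 5

Zone of each point (C = within 1σ̂, B = 1σ̂–2σ̂, A = 2σ̂–3σ̂, * = beyond 3σ̂; sign = side of CL): 1:+A, 2:+B, 3:+C, 4:+A, 5:+B, 6:-C, 7:-B, 8:-C, 9:+C, 10:+C
Rule 3 (four of five consecutive points beyond the same 1σ limit) is satisfied at point 5.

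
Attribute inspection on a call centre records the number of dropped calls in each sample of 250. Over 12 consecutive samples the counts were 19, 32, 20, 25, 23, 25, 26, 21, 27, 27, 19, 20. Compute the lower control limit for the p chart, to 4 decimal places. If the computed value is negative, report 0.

p̄ = Σdᵢ / (k·n) = 284 / (12 × 250) = 0.09467
LCL = p̄ − 3·√(p̄(1−p̄)/n) = 0.09467 − 3 × 0.01852 = 0.03912

0.0391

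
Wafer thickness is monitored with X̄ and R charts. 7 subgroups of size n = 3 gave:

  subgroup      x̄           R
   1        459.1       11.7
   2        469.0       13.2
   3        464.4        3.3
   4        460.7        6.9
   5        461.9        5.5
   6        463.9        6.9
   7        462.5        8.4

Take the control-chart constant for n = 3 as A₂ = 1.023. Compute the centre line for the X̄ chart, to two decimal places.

463.07

X̄̄ = (459.1 + 469.0 + 464.4 + 460.7 + 461.9 + 463.9 + 462.5) / 7 = 3241.5000 / 7 = 463.0714
CL = X̄̄ = 463.0714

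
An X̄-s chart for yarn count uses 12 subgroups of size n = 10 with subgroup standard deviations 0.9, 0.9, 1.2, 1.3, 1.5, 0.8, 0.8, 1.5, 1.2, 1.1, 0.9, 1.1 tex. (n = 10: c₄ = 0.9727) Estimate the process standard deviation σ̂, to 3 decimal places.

1.131

s̄ = (0.9 + 0.9 + 1.2 + 1.3 + 1.5 + 0.8 + 0.8 + 1.5 + 1.2 + 1.1 + 0.9 + 1.1) / 12 = 1.1000
σ̂ = s̄ / c₄ = 1.1000 / 0.9727 = 1.1309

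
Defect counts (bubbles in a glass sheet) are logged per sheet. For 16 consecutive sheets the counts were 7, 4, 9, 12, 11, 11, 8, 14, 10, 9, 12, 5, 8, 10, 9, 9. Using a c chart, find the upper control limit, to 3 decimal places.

c̄ = (7 + 4 + 9 + 12 + 11 + 11 + 8 + 14 + 10 + 9 + 12 + 5 + 8 + 10 + 9 + 9) / 16 = 148 / 16 = 9.2500
UCL = c̄ + 3√c̄ = 9.2500 + 3 × √9.2500 = 9.2500 + 3 × 3.0414 = 18.3741

18.374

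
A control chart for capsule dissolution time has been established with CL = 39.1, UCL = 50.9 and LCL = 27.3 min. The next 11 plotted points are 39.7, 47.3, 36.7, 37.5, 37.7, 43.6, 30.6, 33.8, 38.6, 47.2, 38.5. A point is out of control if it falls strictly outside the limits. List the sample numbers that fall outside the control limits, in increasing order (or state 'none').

All 11 points lie within [27.3, 50.9].

none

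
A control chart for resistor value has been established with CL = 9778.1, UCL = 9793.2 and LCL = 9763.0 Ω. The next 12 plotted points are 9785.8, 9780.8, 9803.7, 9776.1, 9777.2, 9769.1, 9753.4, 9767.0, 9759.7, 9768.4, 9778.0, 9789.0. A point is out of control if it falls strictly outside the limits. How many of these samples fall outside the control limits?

3

Compare each point to [9763.0, 9793.2]: sample 3 = 9803.7 > UCL; sample 7 = 9753.4 < LCL; sample 9 = 9759.7 < LCL.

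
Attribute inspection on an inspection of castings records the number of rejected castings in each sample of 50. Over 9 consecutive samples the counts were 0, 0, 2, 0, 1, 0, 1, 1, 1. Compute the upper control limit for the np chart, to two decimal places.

3.10

p̄ = Σdᵢ / (k·n) = 6 / (9 × 50) = 0.01333
UCL = np̄ + 3·√(np̄(1−p̄)) = 0.6667 + 3 × √(0.6667×0.98667) = 0.6667 + 3 × 0.8110 = 3.0998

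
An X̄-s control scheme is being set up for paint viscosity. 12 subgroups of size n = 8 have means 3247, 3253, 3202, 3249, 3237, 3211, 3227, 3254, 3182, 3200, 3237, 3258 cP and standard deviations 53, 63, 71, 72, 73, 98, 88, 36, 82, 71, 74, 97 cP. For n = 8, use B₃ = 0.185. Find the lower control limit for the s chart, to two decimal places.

s̄ = (53 + 63 + 71 + 72 + 73 + 98 + 88 + 36 + 82 + 71 + 74 + 97) / 12 = 73.1667
LCL_s = B₃·s̄ = 0.185 × 73.1667 = 13.5358

13.54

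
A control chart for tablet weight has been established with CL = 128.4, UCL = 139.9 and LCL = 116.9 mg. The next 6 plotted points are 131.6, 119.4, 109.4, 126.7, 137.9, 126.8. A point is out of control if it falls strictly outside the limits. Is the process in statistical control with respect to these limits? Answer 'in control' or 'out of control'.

Compare each point to [116.9, 139.9]: sample 3 = 109.4 < LCL.

out of control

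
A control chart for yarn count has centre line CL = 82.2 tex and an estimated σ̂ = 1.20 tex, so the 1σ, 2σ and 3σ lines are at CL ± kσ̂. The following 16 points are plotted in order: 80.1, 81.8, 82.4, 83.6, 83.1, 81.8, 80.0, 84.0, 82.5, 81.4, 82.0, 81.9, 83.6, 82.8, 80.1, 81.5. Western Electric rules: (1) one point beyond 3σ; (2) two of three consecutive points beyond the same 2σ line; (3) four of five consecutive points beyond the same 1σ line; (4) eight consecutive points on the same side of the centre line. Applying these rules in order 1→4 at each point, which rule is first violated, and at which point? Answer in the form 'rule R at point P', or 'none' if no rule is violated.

Zone of each point (C = within 1σ̂, B = 1σ̂–2σ̂, A = 2σ̂–3σ̂, * = beyond 3σ̂; sign = side of CL): 1:-B, 2:-C, 3:+C, 4:+B, 5:+C, 6:-C, 7:-B, 8:+B, 9:+C, 10:-C, 11:-C, 12:-C, 13:+B, 14:+C, 15:-B, 16:-C
No rule fires across all 16 points.

none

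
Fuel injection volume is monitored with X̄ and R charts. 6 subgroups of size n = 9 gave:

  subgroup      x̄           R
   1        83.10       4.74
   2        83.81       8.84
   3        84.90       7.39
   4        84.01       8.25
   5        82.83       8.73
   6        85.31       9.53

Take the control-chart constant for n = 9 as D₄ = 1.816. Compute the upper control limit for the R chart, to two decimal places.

R̄ = (4.74 + 8.84 + 7.39 + 8.25 + 8.73 + 9.53) / 6 = 47.4800 / 6 = 7.9133
UCL_R = D₄·R̄ = 1.816 × 7.9133 = 14.3706

14.37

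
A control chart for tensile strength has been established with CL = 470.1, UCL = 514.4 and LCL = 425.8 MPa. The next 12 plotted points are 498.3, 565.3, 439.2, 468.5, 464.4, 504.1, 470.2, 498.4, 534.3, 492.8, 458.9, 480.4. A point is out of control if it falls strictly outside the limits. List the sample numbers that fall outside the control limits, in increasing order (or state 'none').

Compare each point to [425.8, 514.4]: sample 2 = 565.3 > UCL; sample 9 = 534.3 > UCL.

2, 9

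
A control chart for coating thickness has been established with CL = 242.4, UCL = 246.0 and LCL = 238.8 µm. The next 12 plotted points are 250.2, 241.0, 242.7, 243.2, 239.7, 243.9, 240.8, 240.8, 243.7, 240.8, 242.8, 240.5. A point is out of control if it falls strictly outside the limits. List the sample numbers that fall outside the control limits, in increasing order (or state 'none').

Compare each point to [238.8, 246.0]: sample 1 = 250.2 > UCL.

1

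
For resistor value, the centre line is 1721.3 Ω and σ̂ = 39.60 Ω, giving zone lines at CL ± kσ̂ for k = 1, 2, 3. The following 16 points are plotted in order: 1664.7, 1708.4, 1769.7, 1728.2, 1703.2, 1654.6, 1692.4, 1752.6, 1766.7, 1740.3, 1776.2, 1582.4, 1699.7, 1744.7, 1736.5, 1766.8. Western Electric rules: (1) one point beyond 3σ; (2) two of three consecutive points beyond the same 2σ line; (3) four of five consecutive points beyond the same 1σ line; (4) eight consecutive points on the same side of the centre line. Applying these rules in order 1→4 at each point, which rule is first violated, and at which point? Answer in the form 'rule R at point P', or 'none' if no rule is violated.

rule 1 at point 12

Zone of each point (C = within 1σ̂, B = 1σ̂–2σ̂, A = 2σ̂–3σ̂, * = beyond 3σ̂; sign = side of CL): 1:-B, 2:-C, 3:+B, 4:+C, 5:-C, 6:-B, 7:-C, 8:+C, 9:+B, 10:+C, 11:+B, 12:-*, 13:-C, 14:+C, 15:+C, 16:+B
Rule 1 (one point beyond the 3σ limits) is satisfied at point 12.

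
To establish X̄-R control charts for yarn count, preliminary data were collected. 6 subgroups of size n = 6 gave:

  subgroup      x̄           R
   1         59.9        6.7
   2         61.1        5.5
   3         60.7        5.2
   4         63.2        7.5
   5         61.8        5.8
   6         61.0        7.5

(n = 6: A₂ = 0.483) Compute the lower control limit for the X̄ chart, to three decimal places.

X̄̄ = (59.9 + 61.1 + 60.7 + 63.2 + 61.8 + 61.0) / 6 = 367.7000 / 6 = 61.2833
R̄ = (6.7 + 5.5 + 5.2 + 7.5 + 5.8 + 7.5) / 6 = 38.2000 / 6 = 6.3667
LCL = X̄̄ − A₂·R̄ = 61.2833 − 0.483 × 6.3667 = 58.2082

58.208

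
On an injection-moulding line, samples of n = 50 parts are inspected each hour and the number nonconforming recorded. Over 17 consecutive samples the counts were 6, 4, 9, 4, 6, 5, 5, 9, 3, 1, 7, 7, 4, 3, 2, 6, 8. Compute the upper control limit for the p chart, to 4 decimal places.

p̄ = Σdᵢ / (k·n) = 89 / (17 × 50) = 0.10471
UCL = p̄ + 3·√(p̄(1−p̄)/n) = 0.10471 + 3 × √(0.10471×0.89529/50) = 0.10471 + 3 × 0.04330 = 0.23460

0.2346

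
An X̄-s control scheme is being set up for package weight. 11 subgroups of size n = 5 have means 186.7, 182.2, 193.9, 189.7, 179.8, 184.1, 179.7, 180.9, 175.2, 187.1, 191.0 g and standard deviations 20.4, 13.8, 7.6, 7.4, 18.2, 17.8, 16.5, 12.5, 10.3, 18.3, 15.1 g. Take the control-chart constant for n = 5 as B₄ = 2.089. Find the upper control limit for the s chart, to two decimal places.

29.99

s̄ = (20.4 + 13.8 + 7.6 + 7.4 + 18.2 + 17.8 + 16.5 + 12.5 + 10.3 + 18.3 + 15.1) / 11 = 14.3545
UCL_s = B₄·s̄ = 2.089 × 14.3545 = 29.9866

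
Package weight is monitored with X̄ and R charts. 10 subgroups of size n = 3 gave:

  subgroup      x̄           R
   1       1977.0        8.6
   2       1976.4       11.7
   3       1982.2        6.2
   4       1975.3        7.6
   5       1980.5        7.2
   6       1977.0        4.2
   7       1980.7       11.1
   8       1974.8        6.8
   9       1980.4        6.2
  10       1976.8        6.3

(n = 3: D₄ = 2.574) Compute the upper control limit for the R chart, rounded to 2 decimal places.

19.54

R̄ = (8.6 + 11.7 + 6.2 + 7.6 + 7.2 + 4.2 + 11.1 + 6.8 + 6.2 + 6.3) / 10 = 75.9000 / 10 = 7.5900
UCL_R = D₄·R̄ = 2.574 × 7.5900 = 19.5367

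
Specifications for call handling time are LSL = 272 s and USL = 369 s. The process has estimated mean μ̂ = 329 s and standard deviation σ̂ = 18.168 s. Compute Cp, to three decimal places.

0.890

Cp = (USL − LSL) / (6σ̂) = (369 − 272) / (6 × 18.168) = 97.0000 / 109.0080 = 0.8898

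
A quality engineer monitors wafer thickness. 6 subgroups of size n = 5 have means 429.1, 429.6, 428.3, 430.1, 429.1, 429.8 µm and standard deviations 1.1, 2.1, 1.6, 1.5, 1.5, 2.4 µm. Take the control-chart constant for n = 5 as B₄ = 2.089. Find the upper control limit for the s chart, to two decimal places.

3.55

s̄ = (1.1 + 2.1 + 1.6 + 1.5 + 1.5 + 2.4) / 6 = 1.7000
UCL_s = B₄·s̄ = 2.089 × 1.7000 = 3.5513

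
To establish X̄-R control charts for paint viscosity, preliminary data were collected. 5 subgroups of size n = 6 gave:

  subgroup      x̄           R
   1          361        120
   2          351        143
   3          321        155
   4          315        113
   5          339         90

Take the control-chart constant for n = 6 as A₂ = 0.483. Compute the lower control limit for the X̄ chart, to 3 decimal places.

X̄̄ = (361 + 351 + 321 + 315 + 339) / 5 = 1687.0000 / 5 = 337.4000
R̄ = (120 + 143 + 155 + 113 + 90) / 5 = 621.0000 / 5 = 124.2000
LCL = X̄̄ − A₂·R̄ = 337.4000 − 0.483 × 124.2000 = 277.4114

277.411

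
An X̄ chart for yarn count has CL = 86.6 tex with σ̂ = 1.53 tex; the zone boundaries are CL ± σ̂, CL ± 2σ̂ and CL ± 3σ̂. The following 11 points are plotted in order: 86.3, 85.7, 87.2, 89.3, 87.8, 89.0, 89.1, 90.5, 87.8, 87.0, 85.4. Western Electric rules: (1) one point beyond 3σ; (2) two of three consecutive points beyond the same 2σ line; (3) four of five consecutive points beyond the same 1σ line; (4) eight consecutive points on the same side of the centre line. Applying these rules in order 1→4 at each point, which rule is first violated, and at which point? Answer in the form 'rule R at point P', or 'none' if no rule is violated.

Zone of each point (C = within 1σ̂, B = 1σ̂–2σ̂, A = 2σ̂–3σ̂, * = beyond 3σ̂; sign = side of CL): 1:-C, 2:-C, 3:+C, 4:+B, 5:+C, 6:+B, 7:+B, 8:+A, 9:+C, 10:+C, 11:-C
Rule 3 (four of five consecutive points beyond the same 1σ limit) is satisfied at point 8.

rule 3 at point 8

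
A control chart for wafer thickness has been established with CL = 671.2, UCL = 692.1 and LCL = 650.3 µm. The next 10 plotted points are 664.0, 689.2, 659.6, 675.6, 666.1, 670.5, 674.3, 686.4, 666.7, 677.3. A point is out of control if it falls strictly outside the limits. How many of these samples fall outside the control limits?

0

All 10 points lie within [650.3, 692.1].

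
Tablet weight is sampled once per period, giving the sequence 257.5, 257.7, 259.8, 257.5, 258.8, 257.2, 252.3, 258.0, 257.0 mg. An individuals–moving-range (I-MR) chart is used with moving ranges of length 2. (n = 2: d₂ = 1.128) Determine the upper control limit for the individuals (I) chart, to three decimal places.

263.661

X̄ = (257.5 + 257.7 + 259.8 + 257.5 + 258.8 + 257.2 + 252.3 + 258.0 + 257.0) / 9 = 257.3111
Moving ranges: 0.2, 2.1, 2.3, 1.3, 1.6, 4.9, 5.7, 1.0; M̄R̄ = 19.1000 / 8 = 2.3875
UCL = X̄ + 3·M̄R̄/d₂ = 257.3111 + 3 × 2.3875 / 1.128 = 263.6608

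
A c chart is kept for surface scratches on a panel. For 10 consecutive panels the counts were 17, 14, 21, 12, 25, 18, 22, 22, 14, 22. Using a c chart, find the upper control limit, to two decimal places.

31.67

c̄ = (17 + 14 + 21 + 12 + 25 + 18 + 22 + 22 + 14 + 22) / 10 = 187 / 10 = 18.7000
UCL = c̄ + 3√c̄ = 18.7000 + 3 × √18.7000 = 18.7000 + 3 × 4.3243 = 31.6730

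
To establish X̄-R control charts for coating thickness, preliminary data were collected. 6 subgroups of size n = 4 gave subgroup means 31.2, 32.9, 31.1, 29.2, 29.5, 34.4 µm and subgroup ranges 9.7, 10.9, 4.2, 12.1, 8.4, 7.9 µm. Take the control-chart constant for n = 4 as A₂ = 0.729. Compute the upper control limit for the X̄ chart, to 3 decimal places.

X̄̄ = (31.2 + 32.9 + 31.1 + 29.2 + 29.5 + 34.4) / 6 = 188.3000 / 6 = 31.3833
R̄ = (9.7 + 10.9 + 4.2 + 12.1 + 8.4 + 7.9) / 6 = 53.2000 / 6 = 8.8667
UCL = X̄̄ + A₂·R̄ = 31.3833 + 0.729 × 8.8667 = 37.8471

37.847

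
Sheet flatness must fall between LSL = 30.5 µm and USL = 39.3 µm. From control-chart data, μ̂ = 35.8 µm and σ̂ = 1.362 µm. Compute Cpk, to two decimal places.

Cpu = (USL − μ̂) / (3σ̂) = (39.3 − 35.8) / (3 × 1.362) = 0.8566; Cpl = (μ̂ − LSL) / (3σ̂) = (35.8 − 30.5) / (3 × 1.362) = 1.2971; Cpk = min(Cpu, Cpl) = 0.8566

0.86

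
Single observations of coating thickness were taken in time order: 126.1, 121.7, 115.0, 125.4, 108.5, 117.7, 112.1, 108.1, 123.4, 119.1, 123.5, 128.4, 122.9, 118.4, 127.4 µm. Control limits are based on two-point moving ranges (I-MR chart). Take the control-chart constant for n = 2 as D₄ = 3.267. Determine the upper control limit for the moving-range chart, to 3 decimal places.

Moving ranges: 4.4, 6.7, 10.4, 16.9, 9.2, 5.6, 4.0, 15.3, 4.3, 4.4, 4.9, 5.5, 4.5, 9.0; M̄R̄ = 105.1000 / 14 = 7.5071
UCL_MR = D₄·M̄R̄ = 3.267 × 7.5071 = 24.5258

24.526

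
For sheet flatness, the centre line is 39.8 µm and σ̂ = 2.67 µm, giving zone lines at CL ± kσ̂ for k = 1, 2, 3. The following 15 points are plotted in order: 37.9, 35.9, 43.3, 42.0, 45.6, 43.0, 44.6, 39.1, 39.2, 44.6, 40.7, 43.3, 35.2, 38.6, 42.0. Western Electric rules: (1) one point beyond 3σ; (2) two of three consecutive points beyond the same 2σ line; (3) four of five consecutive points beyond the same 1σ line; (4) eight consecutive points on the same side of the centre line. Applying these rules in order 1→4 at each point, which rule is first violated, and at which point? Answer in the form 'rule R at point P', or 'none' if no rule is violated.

rule 3 at point 7

Zone of each point (C = within 1σ̂, B = 1σ̂–2σ̂, A = 2σ̂–3σ̂, * = beyond 3σ̂; sign = side of CL): 1:-C, 2:-B, 3:+B, 4:+C, 5:+A, 6:+B, 7:+B, 8:-C, 9:-C, 10:+B, 11:+C, 12:+B, 13:-B, 14:-C, 15:+C
Rule 3 (four of five consecutive points beyond the same 1σ limit) is satisfied at point 7.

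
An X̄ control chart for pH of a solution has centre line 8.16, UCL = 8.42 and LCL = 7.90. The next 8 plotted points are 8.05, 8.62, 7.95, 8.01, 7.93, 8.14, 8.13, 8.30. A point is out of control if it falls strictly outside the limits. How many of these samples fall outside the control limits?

1

Compare each point to [7.90, 8.42]: sample 2 = 8.62 > UCL.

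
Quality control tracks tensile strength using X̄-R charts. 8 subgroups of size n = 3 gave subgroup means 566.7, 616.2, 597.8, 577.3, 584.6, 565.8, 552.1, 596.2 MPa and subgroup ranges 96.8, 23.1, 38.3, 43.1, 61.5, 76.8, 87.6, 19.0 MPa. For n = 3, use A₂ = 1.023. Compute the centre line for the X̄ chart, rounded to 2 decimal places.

X̄̄ = (566.7 + 616.2 + 597.8 + 577.3 + 584.6 + 565.8 + 552.1 + 596.2) / 8 = 4656.7000 / 8 = 582.0875
CL = X̄̄ = 582.0875

582.09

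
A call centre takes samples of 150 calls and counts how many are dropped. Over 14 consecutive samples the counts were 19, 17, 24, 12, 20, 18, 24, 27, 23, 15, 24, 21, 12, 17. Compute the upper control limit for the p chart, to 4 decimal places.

0.2124

p̄ = Σdᵢ / (k·n) = 273 / (14 × 150) = 0.13000
UCL = p̄ + 3·√(p̄(1−p̄)/n) = 0.13000 + 3 × √(0.13000×0.87000/150) = 0.13000 + 3 × 0.02746 = 0.21238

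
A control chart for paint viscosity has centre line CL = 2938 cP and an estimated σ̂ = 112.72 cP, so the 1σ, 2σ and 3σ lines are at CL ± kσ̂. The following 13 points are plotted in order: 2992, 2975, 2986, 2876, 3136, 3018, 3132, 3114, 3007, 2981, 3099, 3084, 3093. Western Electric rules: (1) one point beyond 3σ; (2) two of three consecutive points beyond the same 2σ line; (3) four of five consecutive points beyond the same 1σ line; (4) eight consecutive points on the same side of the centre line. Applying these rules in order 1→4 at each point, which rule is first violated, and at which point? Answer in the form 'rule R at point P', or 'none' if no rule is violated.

Zone of each point (C = within 1σ̂, B = 1σ̂–2σ̂, A = 2σ̂–3σ̂, * = beyond 3σ̂; sign = side of CL): 1:+C, 2:+C, 3:+C, 4:-C, 5:+B, 6:+C, 7:+B, 8:+B, 9:+C, 10:+C, 11:+B, 12:+B, 13:+B
Rule 4 (eight consecutive points on the same side of the centre line) is satisfied at point 12.

rule 4 at point 12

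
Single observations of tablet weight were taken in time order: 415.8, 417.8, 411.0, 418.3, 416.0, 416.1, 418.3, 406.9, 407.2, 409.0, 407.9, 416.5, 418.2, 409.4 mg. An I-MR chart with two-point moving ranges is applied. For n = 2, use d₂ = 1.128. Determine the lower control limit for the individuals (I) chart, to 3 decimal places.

X̄ = (415.8 + 417.8 + 411.0 + 418.3 + 416.0 + 416.1 + 418.3 + 406.9 + 407.2 + 409.0 + 407.9 + 416.5 + 418.2 + 409.4) / 14 = 413.4571
Moving ranges: 2.0, 6.8, 7.3, 2.3, 0.1, 2.2, 11.4, 0.3, 1.8, 1.1, 8.6, 1.7, 8.8; M̄R̄ = 54.4000 / 13 = 4.1846
LCL = X̄ − 3·M̄R̄/d₂ = 413.4571 − 3 × 4.1846 / 1.128 = 402.3278

402.328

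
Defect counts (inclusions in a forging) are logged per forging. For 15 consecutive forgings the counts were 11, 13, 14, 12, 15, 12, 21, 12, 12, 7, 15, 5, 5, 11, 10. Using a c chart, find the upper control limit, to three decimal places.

c̄ = (11 + 13 + 14 + 12 + 15 + 12 + 21 + 12 + 12 + 7 + 15 + 5 + 5 + 11 + 10) / 15 = 175 / 15 = 11.6667
UCL = c̄ + 3√c̄ = 11.6667 + 3 × √11.6667 = 11.6667 + 3 × 3.4157 = 21.9136

21.914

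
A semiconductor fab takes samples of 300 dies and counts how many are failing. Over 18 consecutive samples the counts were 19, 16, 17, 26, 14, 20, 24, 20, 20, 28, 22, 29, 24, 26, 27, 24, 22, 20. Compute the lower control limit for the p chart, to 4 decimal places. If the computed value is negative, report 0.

p̄ = Σdᵢ / (k·n) = 398 / (18 × 300) = 0.07370
LCL = p̄ − 3·√(p̄(1−p̄)/n) = 0.07370 − 3 × 0.01509 = 0.02845

0.0284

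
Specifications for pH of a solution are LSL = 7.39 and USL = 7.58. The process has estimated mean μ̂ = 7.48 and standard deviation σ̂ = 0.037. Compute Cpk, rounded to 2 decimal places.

0.81

Cpu = (USL − μ̂) / (3σ̂) = (7.58 − 7.48) / (3 × 0.037) = 0.9009; Cpl = (μ̂ − LSL) / (3σ̂) = (7.48 − 7.39) / (3 × 0.037) = 0.8108; Cpk = min(Cpu, Cpl) = 0.8108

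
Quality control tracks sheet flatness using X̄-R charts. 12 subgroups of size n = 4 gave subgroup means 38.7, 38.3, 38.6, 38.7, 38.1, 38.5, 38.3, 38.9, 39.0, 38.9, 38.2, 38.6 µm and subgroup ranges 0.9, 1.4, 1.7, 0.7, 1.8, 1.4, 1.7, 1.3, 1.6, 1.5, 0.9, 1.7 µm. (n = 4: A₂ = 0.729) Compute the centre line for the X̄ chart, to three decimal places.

38.567

X̄̄ = (38.7 + 38.3 + 38.6 + 38.7 + 38.1 + 38.5 + 38.3 + 38.9 + 39.0 + 38.9 + 38.2 + 38.6) / 12 = 462.8000 / 12 = 38.5667
CL = X̄̄ = 38.5667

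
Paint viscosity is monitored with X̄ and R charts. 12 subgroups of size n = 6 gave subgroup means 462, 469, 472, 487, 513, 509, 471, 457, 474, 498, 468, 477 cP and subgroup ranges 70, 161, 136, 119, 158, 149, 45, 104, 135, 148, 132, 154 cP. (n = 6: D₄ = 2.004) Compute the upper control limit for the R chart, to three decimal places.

R̄ = (70 + 161 + 136 + 119 + 158 + 149 + 45 + 104 + 135 + 148 + 132 + 154) / 12 = 1511.0000 / 12 = 125.9167
UCL_R = D₄·R̄ = 2.004 × 125.9167 = 252.3370

252.337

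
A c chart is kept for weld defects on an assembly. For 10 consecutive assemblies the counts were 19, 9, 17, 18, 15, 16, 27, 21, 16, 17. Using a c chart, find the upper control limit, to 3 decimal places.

c̄ = (19 + 9 + 17 + 18 + 15 + 16 + 27 + 21 + 16 + 17) / 10 = 175 / 10 = 17.5000
UCL = c̄ + 3√c̄ = 17.5000 + 3 × √17.5000 = 17.5000 + 3 × 4.1833 = 30.0499

30.050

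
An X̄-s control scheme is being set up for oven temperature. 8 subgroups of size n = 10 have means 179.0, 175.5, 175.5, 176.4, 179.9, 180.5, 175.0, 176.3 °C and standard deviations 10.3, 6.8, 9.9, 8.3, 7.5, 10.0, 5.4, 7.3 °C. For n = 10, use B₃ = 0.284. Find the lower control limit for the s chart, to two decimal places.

s̄ = (10.3 + 6.8 + 9.9 + 8.3 + 7.5 + 10.0 + 5.4 + 7.3) / 8 = 8.1875
LCL_s = B₃·s̄ = 0.284 × 8.1875 = 2.3252

2.33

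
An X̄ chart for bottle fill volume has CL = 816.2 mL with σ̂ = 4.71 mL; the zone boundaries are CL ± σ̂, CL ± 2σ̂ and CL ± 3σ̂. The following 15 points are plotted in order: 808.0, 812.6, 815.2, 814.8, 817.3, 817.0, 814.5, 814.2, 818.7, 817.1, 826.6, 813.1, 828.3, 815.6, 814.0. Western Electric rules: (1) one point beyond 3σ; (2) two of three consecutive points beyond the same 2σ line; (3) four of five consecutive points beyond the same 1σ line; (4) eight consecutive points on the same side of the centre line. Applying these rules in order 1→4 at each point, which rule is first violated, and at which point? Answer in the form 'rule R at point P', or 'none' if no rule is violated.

rule 2 at point 13

Zone of each point (C = within 1σ̂, B = 1σ̂–2σ̂, A = 2σ̂–3σ̂, * = beyond 3σ̂; sign = side of CL): 1:-B, 2:-C, 3:-C, 4:-C, 5:+C, 6:+C, 7:-C, 8:-C, 9:+C, 10:+C, 11:+A, 12:-C, 13:+A, 14:-C, 15:-C
Rule 2 (two of three consecutive points beyond the same 2σ limit) is satisfied at point 13.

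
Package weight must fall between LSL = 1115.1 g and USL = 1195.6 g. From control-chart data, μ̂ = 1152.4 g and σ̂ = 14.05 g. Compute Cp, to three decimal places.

0.955

Cp = (USL − LSL) / (6σ̂) = (1195.6 − 1115.1) / (6 × 14.05) = 80.5000 / 84.3000 = 0.9549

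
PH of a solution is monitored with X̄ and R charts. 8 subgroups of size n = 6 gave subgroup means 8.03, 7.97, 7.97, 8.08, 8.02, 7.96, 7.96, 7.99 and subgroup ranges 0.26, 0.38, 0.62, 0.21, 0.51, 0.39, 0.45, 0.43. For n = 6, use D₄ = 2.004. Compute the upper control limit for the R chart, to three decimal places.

0.814

R̄ = (0.26 + 0.38 + 0.62 + 0.21 + 0.51 + 0.39 + 0.45 + 0.43) / 8 = 3.2500 / 8 = 0.4062
UCL_R = D₄·R̄ = 2.004 × 0.4062 = 0.8141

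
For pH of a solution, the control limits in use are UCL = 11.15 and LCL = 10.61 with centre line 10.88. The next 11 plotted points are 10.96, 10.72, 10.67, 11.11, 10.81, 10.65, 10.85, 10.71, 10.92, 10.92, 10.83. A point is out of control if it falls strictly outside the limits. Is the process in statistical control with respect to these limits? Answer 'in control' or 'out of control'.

in control

All 11 points lie within [10.61, 11.15].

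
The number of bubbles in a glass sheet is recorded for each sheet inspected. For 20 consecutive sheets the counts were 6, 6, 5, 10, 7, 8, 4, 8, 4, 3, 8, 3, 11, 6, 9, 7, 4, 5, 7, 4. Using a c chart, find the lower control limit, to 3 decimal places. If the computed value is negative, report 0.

0.000

c̄ = (6 + 6 + 5 + 10 + 7 + 8 + 4 + 8 + 4 + 3 + 8 + 3 + 11 + 6 + 9 + 7 + 4 + 5 + 7 + 4) / 20 = 125 / 20 = 6.2500
LCL = c̄ − 3√c̄ = 6.2500 − 3 × 2.5000 = -1.2500 → 0 (cannot be negative)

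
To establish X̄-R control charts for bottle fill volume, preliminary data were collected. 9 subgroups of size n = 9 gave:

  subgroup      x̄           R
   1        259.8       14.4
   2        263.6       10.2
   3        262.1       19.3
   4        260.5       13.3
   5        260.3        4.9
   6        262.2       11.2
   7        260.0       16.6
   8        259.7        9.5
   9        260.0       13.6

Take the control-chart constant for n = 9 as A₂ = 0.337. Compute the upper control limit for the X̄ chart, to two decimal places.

265.14

X̄̄ = (259.8 + 263.6 + 262.1 + 260.5 + 260.3 + 262.2 + 260.0 + 259.7 + 260.0) / 9 = 2348.2000 / 9 = 260.9111
R̄ = (14.4 + 10.2 + 19.3 + 13.3 + 4.9 + 11.2 + 16.6 + 9.5 + 13.6) / 9 = 113.0000 / 9 = 12.5556
UCL = X̄̄ + A₂·R̄ = 260.9111 + 0.337 × 12.5556 = 265.1423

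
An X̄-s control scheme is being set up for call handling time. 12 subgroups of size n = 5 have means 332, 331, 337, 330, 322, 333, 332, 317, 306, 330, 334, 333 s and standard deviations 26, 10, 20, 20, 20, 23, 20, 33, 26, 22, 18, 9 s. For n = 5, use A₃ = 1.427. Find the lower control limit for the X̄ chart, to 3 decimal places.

298.711

X̄̄ = (332 + 331 + 337 + 330 + 322 + 333 + 332 + 317 + 306 + 330 + 334 + 333) / 12 = 328.0833
s̄ = (26 + 10 + 20 + 20 + 20 + 23 + 20 + 33 + 26 + 22 + 18 + 9) / 12 = 20.5833
LCL = X̄̄ − A₃·s̄ = 328.0833 − 1.427 × 20.5833 = 298.7109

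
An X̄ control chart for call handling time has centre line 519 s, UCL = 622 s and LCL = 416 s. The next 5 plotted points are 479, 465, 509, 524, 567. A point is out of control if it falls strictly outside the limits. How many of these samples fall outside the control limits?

All 5 points lie within [416, 622].

0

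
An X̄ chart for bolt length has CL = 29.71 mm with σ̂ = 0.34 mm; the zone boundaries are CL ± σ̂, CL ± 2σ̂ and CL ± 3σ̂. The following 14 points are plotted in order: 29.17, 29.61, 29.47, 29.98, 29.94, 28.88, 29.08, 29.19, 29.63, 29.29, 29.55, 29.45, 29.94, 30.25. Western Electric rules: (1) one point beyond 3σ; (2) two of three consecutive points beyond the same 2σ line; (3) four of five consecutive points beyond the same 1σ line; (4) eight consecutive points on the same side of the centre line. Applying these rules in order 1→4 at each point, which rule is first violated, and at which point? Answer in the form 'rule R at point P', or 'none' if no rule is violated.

rule 3 at point 10

Zone of each point (C = within 1σ̂, B = 1σ̂–2σ̂, A = 2σ̂–3σ̂, * = beyond 3σ̂; sign = side of CL): 1:-B, 2:-C, 3:-C, 4:+C, 5:+C, 6:-A, 7:-B, 8:-B, 9:-C, 10:-B, 11:-C, 12:-C, 13:+C, 14:+B
Rule 3 (four of five consecutive points beyond the same 1σ limit) is satisfied at point 10.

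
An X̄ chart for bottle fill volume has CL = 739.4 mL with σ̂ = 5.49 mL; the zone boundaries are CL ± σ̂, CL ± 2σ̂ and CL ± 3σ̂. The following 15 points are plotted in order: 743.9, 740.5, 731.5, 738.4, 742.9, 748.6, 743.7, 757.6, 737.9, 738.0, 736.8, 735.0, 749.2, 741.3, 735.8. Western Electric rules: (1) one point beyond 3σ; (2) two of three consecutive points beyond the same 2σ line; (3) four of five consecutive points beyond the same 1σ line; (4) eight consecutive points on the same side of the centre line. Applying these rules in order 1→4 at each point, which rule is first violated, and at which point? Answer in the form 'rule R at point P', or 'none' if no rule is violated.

rule 1 at point 8

Zone of each point (C = within 1σ̂, B = 1σ̂–2σ̂, A = 2σ̂–3σ̂, * = beyond 3σ̂; sign = side of CL): 1:+C, 2:+C, 3:-B, 4:-C, 5:+C, 6:+B, 7:+C, 8:+*, 9:-C, 10:-C, 11:-C, 12:-C, 13:+B, 14:+C, 15:-C
Rule 1 (one point beyond the 3σ limits) is satisfied at point 8.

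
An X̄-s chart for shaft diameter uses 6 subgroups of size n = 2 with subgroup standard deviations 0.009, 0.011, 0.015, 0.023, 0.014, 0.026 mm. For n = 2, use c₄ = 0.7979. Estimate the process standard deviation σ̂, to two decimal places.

0.02

s̄ = (0.009 + 0.011 + 0.015 + 0.023 + 0.014 + 0.026) / 6 = 0.0163
σ̂ = s̄ / c₄ = 0.0163 / 0.7979 = 0.0205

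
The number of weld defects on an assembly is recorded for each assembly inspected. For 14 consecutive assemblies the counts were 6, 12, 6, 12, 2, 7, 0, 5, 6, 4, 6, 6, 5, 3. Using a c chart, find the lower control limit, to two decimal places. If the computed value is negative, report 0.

c̄ = (6 + 12 + 6 + 12 + 2 + 7 + 0 + 5 + 6 + 4 + 6 + 6 + 5 + 3) / 14 = 80 / 14 = 5.7143
LCL = c̄ − 3√c̄ = 5.7143 − 3 × 2.3905 = -1.4571 → 0 (cannot be negative)

0.00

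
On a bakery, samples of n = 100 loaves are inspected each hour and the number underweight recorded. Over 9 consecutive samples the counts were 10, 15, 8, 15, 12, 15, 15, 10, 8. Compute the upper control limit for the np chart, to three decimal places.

21.749

p̄ = Σdᵢ / (k·n) = 108 / (9 × 100) = 0.12000
UCL = np̄ + 3·√(np̄(1−p̄)) = 12.0000 + 3 × √(12.0000×0.88000) = 12.0000 + 3 × 3.2496 = 21.7488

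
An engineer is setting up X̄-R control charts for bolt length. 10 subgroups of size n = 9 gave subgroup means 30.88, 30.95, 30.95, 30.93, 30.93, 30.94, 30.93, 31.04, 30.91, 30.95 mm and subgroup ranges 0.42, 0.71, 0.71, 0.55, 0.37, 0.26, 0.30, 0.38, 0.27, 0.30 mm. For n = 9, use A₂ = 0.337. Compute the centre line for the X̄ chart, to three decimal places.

X̄̄ = (30.88 + 30.95 + 30.95 + 30.93 + 30.93 + 30.94 + 30.93 + 31.04 + 30.91 + 30.95) / 10 = 309.4100 / 10 = 30.9410
CL = X̄̄ = 30.9410

30.941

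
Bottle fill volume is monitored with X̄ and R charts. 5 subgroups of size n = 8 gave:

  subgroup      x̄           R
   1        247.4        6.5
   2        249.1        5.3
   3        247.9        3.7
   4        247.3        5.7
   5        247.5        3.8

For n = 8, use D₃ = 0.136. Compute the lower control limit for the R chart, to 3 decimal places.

R̄ = (6.5 + 5.3 + 3.7 + 5.7 + 3.8) / 5 = 25.0000 / 5 = 5.0000
LCL_R = D₃·R̄ = 0.136 × 5.0000 = 0.6800

0.680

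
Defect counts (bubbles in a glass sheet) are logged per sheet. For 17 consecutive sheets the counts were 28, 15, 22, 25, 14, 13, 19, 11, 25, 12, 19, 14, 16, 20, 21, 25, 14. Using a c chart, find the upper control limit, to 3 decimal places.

c̄ = (28 + 15 + 22 + 25 + 14 + 13 + 19 + 11 + 25 + 12 + 19 + 14 + 16 + 20 + 21 + 25 + 14) / 17 = 313 / 17 = 18.4118
UCL = c̄ + 3√c̄ = 18.4118 + 3 × √18.4118 = 18.4118 + 3 × 4.2909 = 31.2844

31.284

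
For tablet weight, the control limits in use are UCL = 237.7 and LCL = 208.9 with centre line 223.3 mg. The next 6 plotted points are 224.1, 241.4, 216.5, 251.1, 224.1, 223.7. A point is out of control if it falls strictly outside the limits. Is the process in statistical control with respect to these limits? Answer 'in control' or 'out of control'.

out of control

Compare each point to [208.9, 237.7]: sample 2 = 241.4 > UCL; sample 4 = 251.1 > UCL.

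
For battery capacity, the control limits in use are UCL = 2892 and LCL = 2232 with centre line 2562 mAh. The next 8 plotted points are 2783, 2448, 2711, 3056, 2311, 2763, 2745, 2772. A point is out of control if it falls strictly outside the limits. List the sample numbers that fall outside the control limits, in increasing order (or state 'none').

Compare each point to [2232, 2892]: sample 4 = 3056 > UCL.

4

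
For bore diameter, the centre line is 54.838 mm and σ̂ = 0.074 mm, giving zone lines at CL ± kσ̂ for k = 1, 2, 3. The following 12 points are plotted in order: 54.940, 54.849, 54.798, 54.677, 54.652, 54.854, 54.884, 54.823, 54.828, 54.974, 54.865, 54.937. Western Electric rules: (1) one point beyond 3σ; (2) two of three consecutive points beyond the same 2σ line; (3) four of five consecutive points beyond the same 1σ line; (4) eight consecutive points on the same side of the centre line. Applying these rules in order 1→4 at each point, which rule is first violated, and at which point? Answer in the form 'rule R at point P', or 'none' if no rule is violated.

Zone of each point (C = within 1σ̂, B = 1σ̂–2σ̂, A = 2σ̂–3σ̂, * = beyond 3σ̂; sign = side of CL): 1:+B, 2:+C, 3:-C, 4:-A, 5:-A, 6:+C, 7:+C, 8:-C, 9:-C, 10:+B, 11:+C, 12:+B
Rule 2 (two of three consecutive points beyond the same 2σ limit) is satisfied at point 5.

rule 2 at point 5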